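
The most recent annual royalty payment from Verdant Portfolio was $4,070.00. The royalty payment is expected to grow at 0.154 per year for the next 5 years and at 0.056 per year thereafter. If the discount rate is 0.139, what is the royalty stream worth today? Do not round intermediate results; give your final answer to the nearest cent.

D_1 = 4696.78000
D_2 = 5420.08412
D_3 = 6254.77707
D_4 = 7218.01274
D_5 = 8329.58671
Terminal value at year 5: TV = D_5×(1+g_2)/(r−g_2) = 8796.04356/0.083 = 105976.42846
P_0 = D_1/(1+r)^1 + D_2/(1+r)^2 + D_3/(1+r)^3 + D_4/(1+r)^4 + D_5/(1+r)^5 + TV/(1+r)^5
    = 4123.59965 + 4177.90518 + 4232.92588 + 4288.67117 + 4345.15060 + 55282.87986 = 76451.13233

$76451.13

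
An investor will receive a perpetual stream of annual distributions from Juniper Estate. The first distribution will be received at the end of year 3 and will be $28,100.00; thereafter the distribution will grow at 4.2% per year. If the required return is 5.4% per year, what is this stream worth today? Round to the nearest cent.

$2107870.14

Value at end of year 2: C₁ / (r − g) = $28,100.00 / (0.054 − 0.042) = $2,341,666.6667
Discount to today: PV = $2,341,666.6667 / (1 + 0.054)^2 = $2,341,666.6667 / 1.110916 = $2,107,870.14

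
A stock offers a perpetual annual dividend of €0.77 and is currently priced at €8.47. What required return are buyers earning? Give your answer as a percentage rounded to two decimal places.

P = C/r ⇒ r = C/P = €0.77/€8.47 = 0.090909

9.09%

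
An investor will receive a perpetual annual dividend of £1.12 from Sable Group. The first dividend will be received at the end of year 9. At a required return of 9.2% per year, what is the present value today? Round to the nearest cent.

Value at end of year 8: C / r = £1.12 / 0.092 = £12.1739
Discount to today: PV = £12.1739 / (1 + 0.092)^8 = £12.1739 / 2.022000 = £6.02

£6.02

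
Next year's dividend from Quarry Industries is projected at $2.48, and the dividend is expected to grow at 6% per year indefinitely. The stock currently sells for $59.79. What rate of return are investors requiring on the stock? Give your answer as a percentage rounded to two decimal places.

10.15%

P = D₁/(r − g) ⇒ r = D₁/P + g = $2.4800/$59.79 + 0.06 = 0.041479 + 0.06 = 0.101479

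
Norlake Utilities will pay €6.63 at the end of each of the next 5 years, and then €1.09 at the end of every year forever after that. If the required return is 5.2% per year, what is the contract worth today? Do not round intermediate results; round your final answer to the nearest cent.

PV of 5-year annuity: €6.63 × [1 − (1+0.052)^−5] / 0.052 = 28.54643
Perpetuity value at year 5: €1.09 / 0.052 = 20.96154
PV of perpetuity: 20.96154 / (1+0.052)^5 = 16.26839
Total PV = 28.54643 + 16.26839 = 44.81481

€44.81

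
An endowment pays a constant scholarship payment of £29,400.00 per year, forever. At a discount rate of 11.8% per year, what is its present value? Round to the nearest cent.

Level perpetuity: PV = C / r = £29,400.00 / 0.118 = £249,152.54

£249152.54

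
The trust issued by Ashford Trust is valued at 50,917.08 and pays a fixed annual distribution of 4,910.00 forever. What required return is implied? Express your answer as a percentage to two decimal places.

9.64%

P = C/r ⇒ r = C/P = 4,910.00/50,917.08 = 0.096431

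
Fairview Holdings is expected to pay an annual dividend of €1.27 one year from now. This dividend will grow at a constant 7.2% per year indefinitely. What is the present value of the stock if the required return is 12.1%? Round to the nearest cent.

Growing perpetuity: P = D₁ / (r − g) = €1.2700 / (0.121 − 0.072) = €25.92

€25.92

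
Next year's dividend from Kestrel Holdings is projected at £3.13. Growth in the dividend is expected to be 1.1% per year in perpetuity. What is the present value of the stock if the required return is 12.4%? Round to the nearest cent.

Growing perpetuity: P = D₁ / (r − g) = £3.1300 / (0.124 − 0.011) = £27.70

£27.70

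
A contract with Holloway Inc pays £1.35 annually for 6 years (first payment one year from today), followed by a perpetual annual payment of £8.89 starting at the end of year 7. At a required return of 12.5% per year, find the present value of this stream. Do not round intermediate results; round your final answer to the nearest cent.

PV of 6-year annuity: £1.35 × [1 − (1+0.125)^−6] / 0.125 = 5.47268
Perpetuity value at year 6: £8.89 / 0.125 = 71.12000
PV of perpetuity: 71.12000 / (1+0.125)^6 = 35.08138
Total PV = 5.47268 + 35.08138 = 40.55406

£40.55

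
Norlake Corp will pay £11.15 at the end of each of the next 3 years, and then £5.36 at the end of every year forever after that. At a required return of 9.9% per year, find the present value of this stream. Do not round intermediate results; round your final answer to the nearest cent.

PV of 3-year annuity: £11.15 × [1 − (1+0.099)^−3] / 0.099 = 27.77729
Perpetuity value at year 3: £5.36 / 0.099 = 54.14141
PV of perpetuity: 54.14141 / (1+0.099)^3 = 40.78839
Total PV = 27.77729 + 40.78839 = 68.56567

£68.57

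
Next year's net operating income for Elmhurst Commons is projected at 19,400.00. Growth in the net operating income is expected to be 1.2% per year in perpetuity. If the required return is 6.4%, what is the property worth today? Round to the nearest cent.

Growing perpetuity: P = D₁ / (r − g) = 19,400.0000 / (0.064 − 0.012) = 373,076.92

373076.92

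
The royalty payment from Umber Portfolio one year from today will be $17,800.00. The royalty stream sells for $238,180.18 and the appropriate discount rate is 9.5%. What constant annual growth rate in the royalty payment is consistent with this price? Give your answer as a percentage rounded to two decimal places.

P = D₁/(r−g) ⇒ g = r − D₁/P = 0.095 − $17,800.00/$238,180.18 = 0.020267

2.03%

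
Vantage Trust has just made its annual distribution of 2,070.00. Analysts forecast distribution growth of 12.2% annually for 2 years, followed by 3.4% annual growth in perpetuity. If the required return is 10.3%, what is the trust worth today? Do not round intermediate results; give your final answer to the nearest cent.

36345.48

D_1 = 2322.54000
D_2 = 2605.88988
Terminal value at year 2: TV = D_2×(1+g_2)/(r−g_2) = 2694.49014/0.069 = 39050.58168
P_0 = D_1/(1+r)^1 + D_2/(1+r)^2 + TV/(1+r)^2
    = 2105.65730 + 2141.92882 + 32097.88986 = 36345.47597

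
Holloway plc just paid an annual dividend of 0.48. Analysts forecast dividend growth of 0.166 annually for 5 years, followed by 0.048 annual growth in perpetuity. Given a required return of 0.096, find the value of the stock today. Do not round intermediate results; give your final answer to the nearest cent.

17.18

D_1 = 0.55968
D_2 = 0.65259
D_3 = 0.76092
D_4 = 0.88723
D_5 = 1.03451
Terminal value at year 5: TV = D_5×(1+g_2)/(r−g_2) = 1.08416/0.048 = 22.58677
P_0 = D_1/(1+r)^1 + D_2/(1+r)^2 + D_3/(1+r)^3 + D_4/(1+r)^4 + D_5/(1+r)^5 + TV/(1+r)^5
    = 0.51066 + 0.54327 + 0.57797 + 0.61488 + 0.65416 + 14.28240 = 17.18334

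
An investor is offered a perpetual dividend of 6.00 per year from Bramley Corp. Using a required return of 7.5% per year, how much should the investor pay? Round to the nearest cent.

Level perpetuity: PV = C / r = 6.00 / 0.075 = 80.00

80.00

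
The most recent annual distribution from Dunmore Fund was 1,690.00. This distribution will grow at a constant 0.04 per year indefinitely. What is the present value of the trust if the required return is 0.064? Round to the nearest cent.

73233.33

D₁ = D₀ × (1 + g) = 1,690.00 × 1.04 = 1,757.6000
Growing perpetuity: P = D₁ / (r − g) = 1,757.6000 / (0.064 − 0.04) = 73,233.33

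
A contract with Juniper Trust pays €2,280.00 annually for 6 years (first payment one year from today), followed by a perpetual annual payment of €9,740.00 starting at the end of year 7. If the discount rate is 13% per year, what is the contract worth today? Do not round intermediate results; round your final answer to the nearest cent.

PV of 6-year annuity: €2,280.00 × [1 − (1+0.13)^−6] / 0.13 = 9114.41352
Perpetuity value at year 6: €9,740.00 / 0.13 = 74923.07692
PV of perpetuity: 74923.07692 / (1+0.13)^6 = 35986.94198
Total PV = 9114.41352 + 35986.94198 = 45101.35550

€45101.36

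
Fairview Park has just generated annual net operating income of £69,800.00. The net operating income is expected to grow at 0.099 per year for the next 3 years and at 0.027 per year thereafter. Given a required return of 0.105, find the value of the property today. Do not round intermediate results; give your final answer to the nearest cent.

£1111277.99

D_1 = 76710.20000
D_2 = 84304.50980
D_3 = 92650.65627
Terminal value at year 3: TV = D_3×(1+g_2)/(r−g_2) = 95152.22399/0.078 = 1219900.30756
P_0 = D_1/(1+r)^1 + D_2/(1+r)^2 + D_3/(1+r)^3 + TV/(1+r)^3
    = 69420.99548 + 69044.04889 + 68669.14908 + 904143.79622 = 1111277.98967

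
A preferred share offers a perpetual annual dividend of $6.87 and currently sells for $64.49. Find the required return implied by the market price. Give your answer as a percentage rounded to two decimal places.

P = C/r ⇒ r = C/P = $6.87/$64.49 = 0.106528

10.65%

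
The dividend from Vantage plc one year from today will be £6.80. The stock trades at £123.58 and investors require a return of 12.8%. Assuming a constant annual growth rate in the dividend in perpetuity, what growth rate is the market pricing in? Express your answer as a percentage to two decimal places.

7.30%

P = D₁/(r−g) ⇒ g = r − D₁/P = 0.128 − £6.80/£123.58 = 0.072975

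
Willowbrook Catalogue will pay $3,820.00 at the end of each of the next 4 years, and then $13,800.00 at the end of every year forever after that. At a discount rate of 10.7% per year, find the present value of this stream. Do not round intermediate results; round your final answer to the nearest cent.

$97810.18

PV of 4-year annuity: $3,820.00 × [1 − (1+0.107)^−4] / 0.107 = 11927.65479
Perpetuity value at year 4: $13,800.00 / 0.107 = 128971.96262
PV of perpetuity: 128971.96262 / (1+0.107)^4 = 85882.52910
Total PV = 11927.65479 + 85882.52910 = 97810.18388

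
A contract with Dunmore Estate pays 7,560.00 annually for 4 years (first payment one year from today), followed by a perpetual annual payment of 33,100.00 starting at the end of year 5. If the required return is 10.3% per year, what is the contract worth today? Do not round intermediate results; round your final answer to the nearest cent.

PV of 4-year annuity: 7,560.00 × [1 − (1+0.103)^−4] / 0.103 = 23809.38133
Perpetuity value at year 4: 33,100.00 / 0.103 = 321359.22330
PV of perpetuity: 321359.22330 / (1+0.103)^4 = 217114.44527
Total PV = 23809.38133 + 217114.44527 = 240923.82659

240923.83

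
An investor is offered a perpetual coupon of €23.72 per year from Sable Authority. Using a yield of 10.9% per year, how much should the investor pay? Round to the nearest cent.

€217.61

Level perpetuity: PV = C / r = €23.72 / 0.109 = €217.61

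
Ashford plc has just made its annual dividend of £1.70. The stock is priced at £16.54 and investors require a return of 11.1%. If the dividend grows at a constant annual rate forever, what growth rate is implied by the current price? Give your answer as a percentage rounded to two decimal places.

P = D₀(1+g)/(r−g) ⇒ P(r−g) = D₀(1+g) ⇒ g(P+D₀) = P·r − D₀
g = (P·r − D₀)/(P + D₀) = (£16.54×0.111 − £1.70) / (£16.54 + £1.70) = 0.007453

0.75%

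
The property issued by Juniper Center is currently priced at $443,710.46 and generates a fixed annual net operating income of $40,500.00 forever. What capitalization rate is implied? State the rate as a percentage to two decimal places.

P = C/r ⇒ r = C/P = $40,500.00/$443,710.46 = 0.091276

9.13%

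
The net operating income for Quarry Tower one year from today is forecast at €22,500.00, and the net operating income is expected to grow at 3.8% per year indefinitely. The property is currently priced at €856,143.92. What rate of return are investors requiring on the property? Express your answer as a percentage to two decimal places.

6.43%

P = D₁/(r − g) ⇒ r = D₁/P + g = €22,500.0000/€856,143.92 + 0.038 = 0.026281 + 0.038 = 0.064281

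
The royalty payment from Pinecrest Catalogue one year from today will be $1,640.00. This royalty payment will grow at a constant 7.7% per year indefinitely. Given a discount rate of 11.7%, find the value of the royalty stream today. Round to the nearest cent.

Growing perpetuity: P = D₁ / (r − g) = $1,640.0000 / (0.117 − 0.077) = $41,000.00

$41000.00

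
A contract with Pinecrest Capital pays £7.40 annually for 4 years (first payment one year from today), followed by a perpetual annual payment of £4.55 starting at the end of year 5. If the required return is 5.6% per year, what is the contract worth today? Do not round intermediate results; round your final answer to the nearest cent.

£91.22

PV of 4-year annuity: £7.40 × [1 − (1+0.056)^−4] / 0.056 = 25.87840
Perpetuity value at year 4: £4.55 / 0.056 = 81.25000
PV of perpetuity: 81.25000 / (1+0.056)^4 = 65.33828
Total PV = 25.87840 + 65.33828 = 91.21668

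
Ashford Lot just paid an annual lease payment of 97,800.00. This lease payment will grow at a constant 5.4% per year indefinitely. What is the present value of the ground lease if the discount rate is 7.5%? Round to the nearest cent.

D₁ = D₀ × (1 + g) = 97,800.00 × 1.054 = 103,081.2000
Growing perpetuity: P = D₁ / (r − g) = 103,081.2000 / (0.075 − 0.054) = 4,908,628.57

4908628.57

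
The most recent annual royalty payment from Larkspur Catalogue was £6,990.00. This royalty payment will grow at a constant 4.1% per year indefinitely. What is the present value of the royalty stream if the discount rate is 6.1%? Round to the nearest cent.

£363829.50

D₁ = D₀ × (1 + g) = £6,990.00 × 1.041 = £7,276.5900
Growing perpetuity: P = D₁ / (r − g) = £7,276.5900 / (0.061 − 0.041) = £363,829.50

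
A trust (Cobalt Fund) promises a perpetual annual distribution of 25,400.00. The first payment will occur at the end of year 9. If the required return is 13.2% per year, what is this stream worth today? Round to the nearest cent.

Value at end of year 8: C / r = 25,400.00 / 0.132 = 192,424.2424
Discount to today: PV = 192,424.2424 / (1 + 0.132)^8 = 192,424.2424 / 2.696320 = 71,365.51

71365.51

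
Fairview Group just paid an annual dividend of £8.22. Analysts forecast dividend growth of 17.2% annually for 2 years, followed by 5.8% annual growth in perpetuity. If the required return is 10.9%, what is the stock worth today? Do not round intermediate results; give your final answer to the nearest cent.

£208.32

D_1 = 9.63384
D_2 = 11.29086
Terminal value at year 2: TV = D_2×(1+g_2)/(r−g_2) = 11.94573/0.051 = 234.23001
P_0 = D_1/(1+r)^1 + D_2/(1+r)^2 + TV/(1+r)^2
    = 8.68696 + 9.18045 + 190.44933 = 208.31674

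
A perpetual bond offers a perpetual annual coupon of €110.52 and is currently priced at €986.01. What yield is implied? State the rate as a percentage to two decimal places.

P = C/r ⇒ r = C/P = €110.52/€986.01 = 0.112088

11.21%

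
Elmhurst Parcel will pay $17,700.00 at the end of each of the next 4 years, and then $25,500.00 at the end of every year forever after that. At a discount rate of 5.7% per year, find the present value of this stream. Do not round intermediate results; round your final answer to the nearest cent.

PV of 4-year annuity: $17,700.00 × [1 − (1+0.057)^−4] / 0.057 = 61756.05499
Perpetuity value at year 4: $25,500.00 / 0.057 = 447368.42105
PV of perpetuity: 447368.42105 / (1+0.057)^4 = 358397.83336
Total PV = 61756.05499 + 358397.83336 = 420153.88835

$420153.89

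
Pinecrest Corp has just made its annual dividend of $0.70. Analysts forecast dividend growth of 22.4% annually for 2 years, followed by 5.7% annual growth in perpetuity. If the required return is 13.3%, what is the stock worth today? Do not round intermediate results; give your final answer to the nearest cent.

$12.94

D_1 = 0.85680
D_2 = 1.04872
Terminal value at year 2: TV = D_2×(1+g_2)/(r−g_2) = 1.10850/0.076 = 14.58553
P_0 = D_1/(1+r)^1 + D_2/(1+r)^2 + TV/(1+r)^2
    = 0.75622 + 0.81696 + 11.36220 = 12.93538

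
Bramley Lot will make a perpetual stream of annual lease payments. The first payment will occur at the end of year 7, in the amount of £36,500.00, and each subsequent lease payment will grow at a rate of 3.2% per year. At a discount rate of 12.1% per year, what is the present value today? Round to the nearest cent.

Value at end of year 6: C₁ / (r − g) = £36,500.00 / (0.121 − 0.032) = £410,112.3596
Discount to today: PV = £410,112.3596 / (1 + 0.121)^6 = £410,112.3596 / 1.984420 = £206,666.07

£206666.07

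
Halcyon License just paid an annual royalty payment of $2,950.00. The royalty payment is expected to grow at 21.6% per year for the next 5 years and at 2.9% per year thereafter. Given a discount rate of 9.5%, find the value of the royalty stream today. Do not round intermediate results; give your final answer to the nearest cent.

$98099.25

D_1 = 3587.20000
D_2 = 4362.03520
D_3 = 5304.23480
D_4 = 6449.94952
D_5 = 7843.13862
Terminal value at year 5: TV = D_5×(1+g_2)/(r−g_2) = 8070.58964/0.066 = 122281.66117
P_0 = D_1/(1+r)^1 + D_2/(1+r)^2 + D_3/(1+r)^3 + D_4/(1+r)^4 + D_5/(1+r)^5 + TV/(1+r)^5
    = 3275.98174 + 3637.98520 + 4039.99087 + 4486.41908 + 4982.17863 + 77676.69413 = 98099.24964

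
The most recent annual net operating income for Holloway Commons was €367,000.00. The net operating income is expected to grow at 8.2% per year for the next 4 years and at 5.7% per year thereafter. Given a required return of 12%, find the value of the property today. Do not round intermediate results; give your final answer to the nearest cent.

D_1 = 397094.00000
D_2 = 429655.70800
D_3 = 464887.47606
D_4 = 503008.24909
Terminal value at year 4: TV = D_4×(1+g_2)/(r−g_2) = 531679.71929/0.063 = 8439360.62366
P_0 = D_1/(1+r)^1 + D_2/(1+r)^2 + D_3/(1+r)^3 + D_4/(1+r)^4 + TV/(1+r)^4
    = 354548.21429 + 342518.89987 + 330897.72291 + 319670.83589 + 5363366.24652 = 6711001.91947

€6711001.92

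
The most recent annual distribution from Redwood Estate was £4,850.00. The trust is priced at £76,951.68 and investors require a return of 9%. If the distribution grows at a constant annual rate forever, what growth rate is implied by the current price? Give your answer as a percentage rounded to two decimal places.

P = D₀(1+g)/(r−g) ⇒ P(r−g) = D₀(1+g) ⇒ g(P+D₀) = P·r − D₀
g = (P·r − D₀)/(P + D₀) = (£76,951.68×0.09 − £4,850.00) / (£76,951.68 + £4,850.00) = 0.025374

2.54%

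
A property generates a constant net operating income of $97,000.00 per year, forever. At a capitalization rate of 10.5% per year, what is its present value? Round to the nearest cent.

$923809.52

Level perpetuity: PV = C / r = $97,000.00 / 0.105 = $923,809.52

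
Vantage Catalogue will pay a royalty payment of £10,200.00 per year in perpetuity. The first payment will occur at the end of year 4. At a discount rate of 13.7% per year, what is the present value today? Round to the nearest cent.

£50652.19

Value at end of year 3: C / r = £10,200.00 / 0.137 = £74,452.5547
Discount to today: PV = £74,452.5547 / (1 + 0.137)^3 = £74,452.5547 / 1.469878 = £50,652.19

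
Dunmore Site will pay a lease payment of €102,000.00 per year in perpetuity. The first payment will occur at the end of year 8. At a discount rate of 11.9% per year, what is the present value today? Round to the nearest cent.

€390159.88

Value at end of year 7: C / r = €102,000.00 / 0.119 = €857,142.8571
Discount to today: PV = €857,142.8571 / (1 + 0.119)^7 = €857,142.8571 / 2.196902 = €390,159.88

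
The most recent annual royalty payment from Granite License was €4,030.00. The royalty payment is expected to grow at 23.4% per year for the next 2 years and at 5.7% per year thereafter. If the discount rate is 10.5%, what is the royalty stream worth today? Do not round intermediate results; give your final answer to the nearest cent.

D_1 = 4973.02000
D_2 = 6136.70668
Terminal value at year 2: TV = D_2×(1+g_2)/(r−g_2) = 6486.49896/0.048 = 135135.39502
P_0 = D_1/(1+r)^1 + D_2/(1+r)^2 + TV/(1+r)^2
    = 4500.47059 + 5025.86489 + 110673.73315 = 120200.06863

€120200.07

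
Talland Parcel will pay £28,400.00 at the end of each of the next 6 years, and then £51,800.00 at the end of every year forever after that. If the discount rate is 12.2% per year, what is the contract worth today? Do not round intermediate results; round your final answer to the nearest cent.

£328925.73

PV of 6-year annuity: £28,400.00 × [1 − (1+0.122)^−6] / 0.122 = 116105.55604
Perpetuity value at year 6: £51,800.00 / 0.122 = 424590.16393
PV of perpetuity: 424590.16393 / (1+0.122)^6 = 212820.17087
Total PV = 116105.55604 + 212820.17087 = 328925.72691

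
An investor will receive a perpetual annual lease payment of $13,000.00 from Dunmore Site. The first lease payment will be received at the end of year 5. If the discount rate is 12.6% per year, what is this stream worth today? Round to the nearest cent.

Value at end of year 4: C / r = $13,000.00 / 0.126 = $103,174.6032
Discount to today: PV = $103,174.6032 / (1 + 0.126)^4 = $103,174.6032 / 1.607510 = $64,182.89

$64182.89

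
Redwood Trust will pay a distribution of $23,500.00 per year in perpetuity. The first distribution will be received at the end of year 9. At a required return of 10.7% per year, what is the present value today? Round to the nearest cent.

Value at end of year 8: C / r = $23,500.00 / 0.107 = $219,626.1682
Discount to today: PV = $219,626.1682 / (1 + 0.107)^8 = $219,626.1682 / 2.255179 = $97,387.48

$97387.48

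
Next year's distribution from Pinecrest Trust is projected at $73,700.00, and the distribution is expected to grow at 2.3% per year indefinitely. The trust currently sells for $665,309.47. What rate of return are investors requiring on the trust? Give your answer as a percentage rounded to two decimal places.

13.38%

P = D₁/(r − g) ⇒ r = D₁/P + g = $73,700.0000/$665,309.47 + 0.023 = 0.110776 + 0.023 = 0.133776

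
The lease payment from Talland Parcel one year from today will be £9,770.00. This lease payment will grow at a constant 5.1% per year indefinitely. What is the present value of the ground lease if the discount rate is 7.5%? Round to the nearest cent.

£407083.33

Growing perpetuity: P = D₁ / (r − g) = £9,770.0000 / (0.075 − 0.051) = £407,083.33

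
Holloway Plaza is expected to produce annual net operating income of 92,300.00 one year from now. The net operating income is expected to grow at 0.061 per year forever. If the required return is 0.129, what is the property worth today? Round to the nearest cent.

1357352.94

Growing perpetuity: P = D₁ / (r − g) = 92,300.0000 / (0.129 − 0.061) = 1,357,352.94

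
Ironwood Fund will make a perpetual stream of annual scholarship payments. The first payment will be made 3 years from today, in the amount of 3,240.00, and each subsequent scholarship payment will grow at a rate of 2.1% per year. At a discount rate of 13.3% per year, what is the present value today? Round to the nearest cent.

22535.50

Value at end of year 2: C₁ / (r − g) = 3,240.00 / (0.133 − 0.021) = 28,928.5714
Discount to today: PV = 28,928.5714 / (1 + 0.133)^2 = 28,928.5714 / 1.283689 = 22,535.50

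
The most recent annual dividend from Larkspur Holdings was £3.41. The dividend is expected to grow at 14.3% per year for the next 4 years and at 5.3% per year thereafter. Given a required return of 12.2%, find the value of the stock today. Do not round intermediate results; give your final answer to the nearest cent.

D_1 = 3.89763
D_2 = 4.45499
D_3 = 5.09205
D_4 = 5.82022
Terminal value at year 4: TV = D_4×(1+g_2)/(r−g_2) = 6.12869/0.069 = 88.82160
P_0 = D_1/(1+r)^1 + D_2/(1+r)^2 + D_3/(1+r)^3 + D_4/(1+r)^4 + TV/(1+r)^4
    = 3.47382 + 3.53884 + 3.60508 + 3.67255 + 56.04633 = 70.33662

£70.34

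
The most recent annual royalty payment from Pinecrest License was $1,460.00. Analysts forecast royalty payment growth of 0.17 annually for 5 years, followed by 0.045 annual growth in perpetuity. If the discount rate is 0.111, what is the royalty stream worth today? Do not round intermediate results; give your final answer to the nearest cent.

D_1 = 1708.20000
D_2 = 1998.59400
D_3 = 2338.35498
D_4 = 2735.87533
D_5 = 3200.97413
Terminal value at year 5: TV = D_5×(1+g_2)/(r−g_2) = 3345.01797/0.066 = 50682.09043
P_0 = D_1/(1+r)^1 + D_2/(1+r)^2 + D_3/(1+r)^3 + D_4/(1+r)^4 + D_5/(1+r)^5 + TV/(1+r)^5
    = 1537.53375 + 1619.18496 + 1705.17228 + 1795.72598 + 1891.08857 + 29942.23570 = 38490.94125

$38490.94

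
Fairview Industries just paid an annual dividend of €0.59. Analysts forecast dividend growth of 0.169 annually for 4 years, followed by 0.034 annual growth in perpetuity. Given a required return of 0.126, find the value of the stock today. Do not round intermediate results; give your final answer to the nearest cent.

D_1 = 0.68971
D_2 = 0.80627
D_3 = 0.94253
D_4 = 1.10182
Terminal value at year 4: TV = D_4×(1+g_2)/(r−g_2) = 1.13928/0.092 = 12.38348
P_0 = D_1/(1+r)^1 + D_2/(1+r)^2 + D_3/(1+r)^3 + D_4/(1+r)^4 + TV/(1+r)^4
    = 0.61253 + 0.63592 + 0.66021 + 0.68542 + 7.70352 = 10.29760

€10.30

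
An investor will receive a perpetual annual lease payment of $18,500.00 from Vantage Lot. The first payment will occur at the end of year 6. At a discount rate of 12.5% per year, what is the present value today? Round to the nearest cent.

$82129.49

Value at end of year 5: C / r = $18,500.00 / 0.125 = $148,000.0000
Discount to today: PV = $148,000.0000 / (1 + 0.125)^5 = $148,000.0000 / 1.802032 = $82,129.49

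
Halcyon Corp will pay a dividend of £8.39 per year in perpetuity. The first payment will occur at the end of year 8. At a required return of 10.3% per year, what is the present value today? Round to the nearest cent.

£41.01

Value at end of year 7: C / r = £8.39 / 0.103 = £81.4563
Discount to today: PV = £81.4563 / (1 + 0.103)^7 = £81.4563 / 1.986226 = £41.01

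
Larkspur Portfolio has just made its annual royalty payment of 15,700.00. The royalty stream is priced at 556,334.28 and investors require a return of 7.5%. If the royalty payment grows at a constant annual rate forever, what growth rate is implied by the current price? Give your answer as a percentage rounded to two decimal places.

P = D₀(1+g)/(r−g) ⇒ P(r−g) = D₀(1+g) ⇒ g(P+D₀) = P·r − D₀
g = (P·r − D₀)/(P + D₀) = (556,334.28×0.075 − 15,700.00) / (556,334.28 + 15,700.00) = 0.045496

4.55%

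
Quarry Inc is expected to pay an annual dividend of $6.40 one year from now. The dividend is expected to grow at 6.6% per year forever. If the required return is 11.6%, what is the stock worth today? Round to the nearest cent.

Growing perpetuity: P = D₁ / (r − g) = $6.4000 / (0.116 − 0.066) = $128.00

$128.00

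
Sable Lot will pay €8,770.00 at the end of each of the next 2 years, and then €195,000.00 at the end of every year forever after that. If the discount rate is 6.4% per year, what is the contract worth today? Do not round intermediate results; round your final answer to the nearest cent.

PV of 2-year annuity: €8,770.00 × [1 − (1+0.064)^−2] / 0.064 = 15989.17406
Perpetuity value at year 2: €195,000.00 / 0.064 = 3046875.00000
PV of perpetuity: 3046875.00000 / (1+0.064)^2 = 2691357.44672
Total PV = 15989.17406 + 2691357.44672 = 2707346.62078

€2707346.62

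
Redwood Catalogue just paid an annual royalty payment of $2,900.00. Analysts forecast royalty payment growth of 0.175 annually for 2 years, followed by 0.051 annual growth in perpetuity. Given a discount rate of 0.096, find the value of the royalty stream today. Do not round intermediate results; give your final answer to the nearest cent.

D_1 = 3407.50000
D_2 = 4003.81250
Terminal value at year 2: TV = D_2×(1+g_2)/(r−g_2) = 4208.00694/0.045 = 93511.26528
P_0 = D_1/(1+r)^1 + D_2/(1+r)^2 + TV/(1+r)^2
    = 3109.03285 + 3333.13284 + 77847.16927 = 84289.33496

$84289.33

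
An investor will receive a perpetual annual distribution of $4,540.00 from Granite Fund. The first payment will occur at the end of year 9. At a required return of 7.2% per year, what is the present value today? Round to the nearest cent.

Value at end of year 8: C / r = $4,540.00 / 0.072 = $63,055.5556
Discount to today: PV = $63,055.5556 / (1 + 0.072)^8 = $63,055.5556 / 1.744047 = $36,154.73

$36154.73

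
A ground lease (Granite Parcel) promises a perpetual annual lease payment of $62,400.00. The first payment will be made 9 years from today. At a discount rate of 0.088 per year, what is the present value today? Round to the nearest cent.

$361135.98

Value at end of year 8: C / r = $62,400.00 / 0.088 = $709,090.9091
Discount to today: PV = $709,090.9091 / (1 + 0.088)^8 = $709,090.9091 / 1.963501 = $361,135.98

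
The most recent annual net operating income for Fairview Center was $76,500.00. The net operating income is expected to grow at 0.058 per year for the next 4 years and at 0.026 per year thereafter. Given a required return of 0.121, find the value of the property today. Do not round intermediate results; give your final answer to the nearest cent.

D_1 = 80937.00000
D_2 = 85631.34600
D_3 = 90597.96407
D_4 = 95852.64598
Terminal value at year 4: TV = D_4×(1+g_2)/(r−g_2) = 98344.81478/0.095 = 1035208.57663
P_0 = D_1/(1+r)^1 + D_2/(1+r)^2 + D_3/(1+r)^3 + D_4/(1+r)^4 + TV/(1+r)^4
    = 72200.71365 + 68143.04642 + 64313.41937 + 60699.01668 + 655549.38011 = 920905.57623

$920905.58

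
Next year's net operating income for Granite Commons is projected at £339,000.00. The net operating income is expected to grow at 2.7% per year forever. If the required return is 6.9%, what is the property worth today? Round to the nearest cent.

Growing perpetuity: P = D₁ / (r − g) = £339,000.0000 / (0.069 − 0.027) = £8,071,428.57

£8071428.57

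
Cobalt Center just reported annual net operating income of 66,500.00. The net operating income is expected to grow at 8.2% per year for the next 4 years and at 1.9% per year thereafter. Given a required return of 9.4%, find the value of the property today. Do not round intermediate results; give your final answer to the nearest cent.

D_1 = 71953.00000
D_2 = 77853.14600
D_3 = 84237.10397
D_4 = 91144.54650
Terminal value at year 4: TV = D_4×(1+g_2)/(r−g_2) = 92876.29288/0.075 = 1238350.57175
P_0 = D_1/(1+r)^1 + D_2/(1+r)^2 + D_3/(1+r)^3 + D_4/(1+r)^4 + TV/(1+r)^4
    = 65770.56673 + 65049.13455 + 64335.61571 + 63629.92340 + 864518.55922 = 1123303.79960

1123303.80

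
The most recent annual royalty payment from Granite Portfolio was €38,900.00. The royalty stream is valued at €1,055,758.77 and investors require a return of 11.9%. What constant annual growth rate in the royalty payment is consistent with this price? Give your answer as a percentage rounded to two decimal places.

P = D₀(1+g)/(r−g) ⇒ P(r−g) = D₀(1+g) ⇒ g(P+D₀) = P·r − D₀
g = (P·r − D₀)/(P + D₀) = (€1,055,758.77×0.119 − €38,900.00) / (€1,055,758.77 + €38,900.00) = 0.079235

7.92%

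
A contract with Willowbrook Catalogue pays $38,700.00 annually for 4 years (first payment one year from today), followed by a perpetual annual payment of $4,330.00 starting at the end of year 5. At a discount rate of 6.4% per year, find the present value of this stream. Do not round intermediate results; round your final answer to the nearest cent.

PV of 4-year annuity: $38,700.00 × [1 − (1+0.064)^−4] / 0.064 = 132880.39228
Perpetuity value at year 4: $4,330.00 / 0.064 = 67656.25000
PV of perpetuity: 67656.25000 / (1+0.064)^4 = 52788.75391
Total PV = 132880.39228 + 52788.75391 = 185669.14619

$185669.15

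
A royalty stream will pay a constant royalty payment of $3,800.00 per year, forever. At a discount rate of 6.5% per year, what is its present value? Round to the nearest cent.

$58461.54

Level perpetuity: PV = C / r = $3,800.00 / 0.065 = $58,461.54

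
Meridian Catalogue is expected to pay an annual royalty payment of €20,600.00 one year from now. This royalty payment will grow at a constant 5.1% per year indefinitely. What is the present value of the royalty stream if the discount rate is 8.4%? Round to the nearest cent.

€624242.42

Growing perpetuity: P = D₁ / (r − g) = €20,600.0000 / (0.084 − 0.051) = €624,242.42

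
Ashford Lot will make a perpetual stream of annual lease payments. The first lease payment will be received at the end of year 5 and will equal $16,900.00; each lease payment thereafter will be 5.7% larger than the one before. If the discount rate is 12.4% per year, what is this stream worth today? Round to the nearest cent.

$158032.59

Value at end of year 4: C₁ / (r − g) = $16,900.00 / (0.124 − 0.057) = $252,238.8060
Discount to today: PV = $252,238.8060 / (1 + 0.124)^4 = $252,238.8060 / 1.596119 = $158,032.59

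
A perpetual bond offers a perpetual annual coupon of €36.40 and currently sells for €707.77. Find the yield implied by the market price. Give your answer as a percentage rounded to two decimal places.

5.14%

P = C/r ⇒ r = C/P = €36.40/€707.77 = 0.051429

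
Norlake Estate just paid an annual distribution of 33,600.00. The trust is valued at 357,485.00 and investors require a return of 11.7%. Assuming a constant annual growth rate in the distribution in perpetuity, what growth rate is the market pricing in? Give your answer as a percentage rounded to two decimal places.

P = D₀(1+g)/(r−g) ⇒ P(r−g) = D₀(1+g) ⇒ g(P+D₀) = P·r − D₀
g = (P·r − D₀)/(P + D₀) = (357,485.00×0.117 − 33,600.00) / (357,485.00 + 33,600.00) = 0.021033

2.10%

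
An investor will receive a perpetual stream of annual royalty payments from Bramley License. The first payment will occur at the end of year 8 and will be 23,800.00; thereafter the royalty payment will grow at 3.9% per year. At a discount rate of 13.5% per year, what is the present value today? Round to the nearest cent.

102172.66

Value at end of year 7: C₁ / (r − g) = 23,800.00 / (0.135 − 0.039) = 247,916.6667
Discount to today: PV = 247,916.6667 / (1 + 0.135)^7 = 247,916.6667 / 2.426448 = 102,172.66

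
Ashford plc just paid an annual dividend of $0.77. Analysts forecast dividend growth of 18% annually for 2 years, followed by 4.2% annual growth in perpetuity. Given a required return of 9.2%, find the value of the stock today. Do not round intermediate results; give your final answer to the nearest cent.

$20.47

D_1 = 0.90860
D_2 = 1.07215
Terminal value at year 2: TV = D_2×(1+g_2)/(r−g_2) = 1.11718/0.05 = 22.34356
P_0 = D_1/(1+r)^1 + D_2/(1+r)^2 + TV/(1+r)^2
    = 0.83205 + 0.89910 + 18.73731 = 20.46846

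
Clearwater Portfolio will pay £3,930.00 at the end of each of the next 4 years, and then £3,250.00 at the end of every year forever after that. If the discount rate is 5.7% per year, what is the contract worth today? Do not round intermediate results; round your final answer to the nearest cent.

PV of 4-year annuity: £3,930.00 × [1 − (1+0.057)^−4] / 0.057 = 13711.93763
Perpetuity value at year 4: £3,250.00 / 0.057 = 57017.54386
PV of perpetuity: 57017.54386 / (1+0.057)^4 = 45678.15523
Total PV = 13711.93763 + 45678.15523 = 59390.09286

£59390.09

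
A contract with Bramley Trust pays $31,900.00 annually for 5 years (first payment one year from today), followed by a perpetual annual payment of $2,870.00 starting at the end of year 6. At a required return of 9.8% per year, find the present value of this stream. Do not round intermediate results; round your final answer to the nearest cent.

$139896.83

PV of 5-year annuity: $31,900.00 × [1 − (1+0.098)^−5] / 0.098 = 121546.49229
Perpetuity value at year 5: $2,870.00 / 0.098 = 29285.71429
PV of perpetuity: 29285.71429 / (1+0.098)^5 = 18350.34021
Total PV = 121546.49229 + 18350.34021 = 139896.83250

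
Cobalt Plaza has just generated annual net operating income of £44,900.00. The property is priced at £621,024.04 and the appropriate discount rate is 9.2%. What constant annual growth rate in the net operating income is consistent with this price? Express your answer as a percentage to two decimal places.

1.84%

P = D₀(1+g)/(r−g) ⇒ P(r−g) = D₀(1+g) ⇒ g(P+D₀) = P·r − D₀
g = (P·r − D₀)/(P + D₀) = (£621,024.04×0.092 − £44,900.00) / (£621,024.04 + £44,900.00) = 0.018372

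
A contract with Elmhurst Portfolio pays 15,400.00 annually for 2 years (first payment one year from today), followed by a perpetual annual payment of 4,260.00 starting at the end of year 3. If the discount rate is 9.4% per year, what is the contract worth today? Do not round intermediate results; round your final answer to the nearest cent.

64809.84

PV of 2-year annuity: 15,400.00 × [1 − (1+0.094)^−2] / 0.094 = 26944.04246
Perpetuity value at year 2: 4,260.00 / 0.094 = 45319.14894
PV of perpetuity: 45319.14894 / (1+0.094)^2 = 37865.79693
Total PV = 26944.04246 + 37865.79693 = 64809.83939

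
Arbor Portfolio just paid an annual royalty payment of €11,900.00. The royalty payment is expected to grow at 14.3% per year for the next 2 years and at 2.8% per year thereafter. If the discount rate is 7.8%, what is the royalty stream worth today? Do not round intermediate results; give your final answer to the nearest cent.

€301054.32

D_1 = 13601.70000
D_2 = 15546.74310
Terminal value at year 2: TV = D_2×(1+g_2)/(r−g_2) = 15982.05191/0.05 = 319641.03814
P_0 = D_1/(1+r)^1 + D_2/(1+r)^2 + TV/(1+r)^2
    = 12617.53247 + 13378.32988 + 275058.46233 = 301054.32468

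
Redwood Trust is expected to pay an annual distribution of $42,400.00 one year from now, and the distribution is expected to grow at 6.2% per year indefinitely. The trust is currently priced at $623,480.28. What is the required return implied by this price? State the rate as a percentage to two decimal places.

13.00%

P = D₁/(r − g) ⇒ r = D₁/P + g = $42,400.0000/$623,480.28 + 0.062 = 0.068005 + 0.062 = 0.130005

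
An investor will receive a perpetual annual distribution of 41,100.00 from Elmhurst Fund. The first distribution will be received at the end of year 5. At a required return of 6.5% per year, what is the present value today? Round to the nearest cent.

Value at end of year 4: C / r = 41,100.00 / 0.065 = 632,307.6923
Discount to today: PV = 632,307.6923 / (1 + 0.065)^4 = 632,307.6923 / 1.286466 = 491,507.37

491507.37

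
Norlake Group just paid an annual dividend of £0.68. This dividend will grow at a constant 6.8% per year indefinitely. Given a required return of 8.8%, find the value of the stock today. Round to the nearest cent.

£36.31

D₁ = D₀ × (1 + g) = £0.68 × 1.068 = £0.7262
Growing perpetuity: P = D₁ / (r − g) = £0.7262 / (0.088 − 0.068) = £36.31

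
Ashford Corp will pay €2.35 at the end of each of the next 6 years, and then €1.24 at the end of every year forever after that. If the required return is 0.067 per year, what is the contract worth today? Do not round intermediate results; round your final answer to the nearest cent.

€23.85

PV of 6-year annuity: €2.35 × [1 − (1+0.067)^−6] / 0.067 = 11.30587
Perpetuity value at year 6: €1.24 / 0.067 = 18.50746
PV of perpetuity: 18.50746 / (1+0.067)^6 = 12.54181
Total PV = 11.30587 + 12.54181 = 23.84768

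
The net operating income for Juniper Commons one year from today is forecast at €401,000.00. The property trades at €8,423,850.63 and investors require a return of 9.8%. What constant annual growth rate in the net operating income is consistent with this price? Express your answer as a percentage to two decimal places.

P = D₁/(r−g) ⇒ g = r − D₁/P = 0.098 − €401,000.00/€8,423,850.63 = 0.050397

5.04%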